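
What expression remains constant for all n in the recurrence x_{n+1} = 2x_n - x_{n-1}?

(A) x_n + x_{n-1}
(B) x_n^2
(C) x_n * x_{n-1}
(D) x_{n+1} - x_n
D

For the recurrence x_{n+1} = 2x_n - x_{n-1}:

If x_{n+1} = 2x_n - x_{n-1}, then:
x_{n+1} - x_n = x_n - x_{n-1}
The first difference is constant throughout the sequence.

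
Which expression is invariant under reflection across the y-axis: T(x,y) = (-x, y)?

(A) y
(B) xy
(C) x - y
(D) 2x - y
A

The map is reflection across the y-axis: T(x,y) = (-x, y).
Substitute the transformed coordinates into each option and compare with the original:
(A) y  ->  (y) = y   [equals y: invariant]
(B) xy  ->  (-x)(y) = -xy   [differs from xy: not invariant]
(C) x - y  ->  (-x) - (y) = -x - y   [differs from x - y: not invariant]
(D) 2x - y  ->  2(-x) - (y) = -2x - y   [differs from 2x - y: not invariant]

Only option (A), y, is unchanged by the transformation.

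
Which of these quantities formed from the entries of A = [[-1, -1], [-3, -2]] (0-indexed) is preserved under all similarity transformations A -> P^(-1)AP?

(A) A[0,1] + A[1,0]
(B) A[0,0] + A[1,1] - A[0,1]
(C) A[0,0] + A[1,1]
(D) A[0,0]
C

A[0,0] + A[1,1] is the trace of A. By the cyclic property of the trace, tr(P^(-1)AP) = tr(APP^(-1)) = tr(A), so it is the same for every matrix similar to A.

The other combinations are not similarity invariants. For example, take P = [[2, 1], [1, 1]] (det P = 1), so P^(-1) = [[1, -1], [-1, 2]] and
B = P^(-1)AP = [[5, 3], [-13, -8]].
Evaluating each option on A and on B:
(A) A[0,1] + A[1,0]: -4 for A, -10 for B -> changes
(B) A[0,0] + A[1,1] - A[0,1]: -2 for A, -6 for B -> changes
(C) A[0,0] + A[1,1]: -3 for A, -3 for B -> unchanged
(D) A[0,0]: -1 for A, 5 for B -> changes

Only (C) A[0,0] + A[1,1] = -3 survives (and it does so for every P, not just this one), so it is the invariant.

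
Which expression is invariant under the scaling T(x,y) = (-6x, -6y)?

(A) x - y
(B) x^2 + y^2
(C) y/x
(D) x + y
C

Under the uniform scaling T(x,y) = (-6x, -6y):
Substitute the transformed coordinates into each option and compare with the original:
(A) x - y  ->  (-6x) - (-6y) = -6x + 6y   [differs from x - y: not invariant]
(B) x^2 + y^2  ->  (-6x)^2 + (-6y)^2 = 36x^2 + 36y^2   [differs from x^2 + y^2: not invariant]
(C) y/x  ->  (-6y)/(-6x) = y/x   [equals y/x: invariant]
(D) x + y  ->  (-6x) + (-6y) = -6x - 6y   [differs from x + y: not invariant]

Only option (C), y/x, is unchanged by the transformation.
The common factor -6 cancels in a ratio of coordinates, while sums, products and sums of squares pick up factors of -6 or 36.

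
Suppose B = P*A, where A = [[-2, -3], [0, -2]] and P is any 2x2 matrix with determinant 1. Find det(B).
4

By the multiplicative property of determinants, det(B) = det(P*A) = det(P) * det(A) = det(A),
so the determinant is invariant under multiplication by any determinant-1 matrix; we just need det(A).

det(A) = (-2)(-2) - (-3)(0) = 4 - 0 = 4

Therefore det(B) = 1 * 4 = 4.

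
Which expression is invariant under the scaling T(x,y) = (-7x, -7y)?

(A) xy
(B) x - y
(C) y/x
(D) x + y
C

Under the uniform scaling T(x,y) = (-7x, -7y):
Substitute the transformed coordinates into each option and compare with the original:
(A) xy  ->  (-7x)(-7y) = 49xy   [differs from xy: not invariant]
(B) x - y  ->  (-7x) - (-7y) = -7x + 7y   [differs from x - y: not invariant]
(C) y/x  ->  (-7y)/(-7x) = y/x   [equals y/x: invariant]
(D) x + y  ->  (-7x) + (-7y) = -7x - 7y   [differs from x + y: not invariant]

Only option (C), y/x, is unchanged by the transformation.
The common factor -7 cancels in a ratio of coordinates, while sums, products and sums of squares pick up factors of -7 or 49.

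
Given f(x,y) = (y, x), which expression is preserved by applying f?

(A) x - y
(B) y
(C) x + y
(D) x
C

For f(x,y) = (y, x):
After applying f: x' = y, y' = x. So x' + y' = y + x = x + y.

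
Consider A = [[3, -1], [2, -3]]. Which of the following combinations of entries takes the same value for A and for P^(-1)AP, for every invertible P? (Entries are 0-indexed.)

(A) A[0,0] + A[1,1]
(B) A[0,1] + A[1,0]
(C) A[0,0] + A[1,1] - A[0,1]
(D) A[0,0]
A

A[0,0] + A[1,1] is the trace of A. By the cyclic property of the trace, tr(P^(-1)AP) = tr(APP^(-1)) = tr(A), so it is the same for every matrix similar to A.

The other combinations are not similarity invariants. For example, take P = [[1, 2], [0, 1]] (det P = 1), so P^(-1) = [[1, -2], [0, 1]] and
B = P^(-1)AP = [[-1, 3], [2, 1]].
Evaluating each option on A and on B:
(A) A[0,0] + A[1,1]: 0 for A, 0 for B -> unchanged
(B) A[0,1] + A[1,0]: 1 for A, 5 for B -> changes
(C) A[0,0] + A[1,1] - A[0,1]: 1 for A, -3 for B -> changes
(D) A[0,0]: 3 for A, -1 for B -> changes

Only (A) A[0,0] + A[1,1] = 0 survives (and it does so for every P, not just this one), so it is the invariant.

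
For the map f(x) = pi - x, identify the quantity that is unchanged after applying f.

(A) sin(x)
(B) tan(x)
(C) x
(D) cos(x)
A

For f(x) = pi - x:
sin(pi - x) = sin(x), so sine is invariant under this transformation.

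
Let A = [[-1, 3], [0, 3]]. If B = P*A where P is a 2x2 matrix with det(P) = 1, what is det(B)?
-3

By the multiplicative property of determinants, det(B) = det(P*A) = det(P) * det(A) = det(A),
so the determinant is invariant under multiplication by any determinant-1 matrix; we just need det(A).

det(A) = (-1)(3) - (3)(0) = -3 - 0 = -3

Therefore det(B) = 1 * (-3) = -3.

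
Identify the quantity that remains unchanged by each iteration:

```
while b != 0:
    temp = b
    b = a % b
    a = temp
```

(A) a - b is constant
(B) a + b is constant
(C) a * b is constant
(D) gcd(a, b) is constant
D

A loop invariant must hold before the first iteration and be re-established by every execution of the body.

(D) gcd(a, b) is constant: One iteration replaces (a, b) by (b, a mod b). Since a mod b = a - q*b for an integer q, any common divisor of a and b divides b and a mod b, and conversely; hence gcd(b, a mod b) = gcd(a, b). For instance (16, 7) -> (7, 2) keeps gcd = 1. At exit b = 0 and a = gcd of the original inputs.

The other options fail:
(A) a - b is constant: e.g. (a, b) = (16, 7) -> (7, 2): the difference goes from 9 to 5.
(B) a + b is constant: e.g. (a, b) = (16, 7) -> (7, 2): the sum goes from 23 to 9.
(C) a * b is constant: e.g. (a, b) = (16, 7) -> (7, 2): the product goes from 112 to 14.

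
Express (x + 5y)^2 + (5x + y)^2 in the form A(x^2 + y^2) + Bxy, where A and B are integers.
26(x^2 + y^2) + 20xy

Expanding: (x + 5y)^2 = x^2 + 10xy + 25y^2
(5x + y)^2 = 25x^2 + 10xy + y^2
Sum = (1+25)(x^2+y^2) + 20xy = 26(x^2 + y^2) + 20xy
This is symmetric in x and y.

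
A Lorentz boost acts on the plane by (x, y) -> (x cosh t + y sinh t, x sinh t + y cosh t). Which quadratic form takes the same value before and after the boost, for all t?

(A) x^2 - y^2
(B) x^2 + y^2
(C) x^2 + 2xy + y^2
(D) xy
A

Write x' = x cosh t + y sinh t, y' = x sinh t + y cosh t and substitute into each option:
(A) x^2 - y^2: (x cosh t + y sinh t)^2 - (x sinh t + y cosh t)^2 = x^2(cosh^2 t - sinh^2 t) + 2xy(cosh t sinh t - sinh t cosh t) + y^2(sinh^2 t - cosh^2 t) = x^2 - y^2   [invariant, using cosh^2 t - sinh^2 t = 1]
(B) x^2 + y^2: (x cosh t + y sinh t)^2 + (x sinh t + y cosh t)^2 = (x^2 + y^2)(cosh^2 t + sinh^2 t) + 4xy sinh t cosh t = (x^2 + y^2) cosh 2t + 2xy sinh 2t   [not invariant for t != 0]
(C) x^2 + 2xy + y^2: (x' + y')^2 with x' + y' = (x + y)(cosh t + sinh t) = (x + y)e^t, so it becomes (x + y)^2 e^(2t)   [not invariant for t != 0]
(D) xy: (x cosh t + y sinh t)(x sinh t + y cosh t) = xy(cosh^2 t + sinh^2 t) + (x^2 + y^2) sinh t cosh t = xy cosh 2t + (x^2 + y^2)(sinh 2t)/2   [not invariant for t != 0]

Only (A) x^2 - y^2 is unchanged; it is the Minkowski form preserved by Lorentz boosts, just as x^2 + y^2 is preserved by ordinary rotations.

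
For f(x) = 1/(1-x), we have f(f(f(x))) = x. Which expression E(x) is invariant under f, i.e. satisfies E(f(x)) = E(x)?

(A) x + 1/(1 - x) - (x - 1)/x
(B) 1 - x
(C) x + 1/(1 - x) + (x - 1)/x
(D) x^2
C

Replace x by f(x) = 1/(1 - x) in each option and simplify. As a quick numerical cross-check, also compare E(4) with E(f(4)) = E(-1/3).

(A) x + 1/(1 - x) - (x - 1)/x  ->  (1/(1 - x)) + 1/(1 - (1/(1 - x))) - ((1/(1 - x)) - 1)/(1/(1 - x)) = (x^2(1 - x) - x + (x - 1)^2)/(x(x - 1)); check: E(4) = 35/12 but E(-1/3) = -43/12.   [not invariant]
(B) 1 - x  ->  1 - (1/(1 - x)) = x/(x - 1); check: E(4) = -3 but E(-1/3) = 4/3.   [not invariant]
(C) x + 1/(1 - x) + (x - 1)/x  ->  (1/(1 - x)) + 1/(1 - (1/(1 - x))) + ((1/(1 - x)) - 1)/(1/(1 - x)), which simplifies back to x + 1/(1 - x) + (x - 1)/x; check: E(4) = 53/12, E(-1/3) = 53/12.   [invariant]
(D) x^2  ->  (1/(1 - x))^2 = (x - 1)^(-2); check: E(4) = 16 but E(-1/3) = 1/9.   [not invariant]

Only (C) is unchanged. Indeed f(f(x)) = 1/(1 - 1/(1-x)) = (1-x)/(-x) = (x-1)/x, so E(x) = x + f(x) + f(f(x)) is the sum over the whole 3-cycle; applying f just permutes the three terms cyclically (x -> f(x) -> f(f(x)) -> x), leaving the sum unchanged.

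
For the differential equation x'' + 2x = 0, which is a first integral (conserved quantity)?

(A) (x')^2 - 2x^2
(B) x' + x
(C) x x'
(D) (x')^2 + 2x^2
D

A first integral I satisfies dI/dt = 0 along every solution. Differentiate each option and use the equation of motion:
(A) d/dt[(x')^2 - 2x^2] = 2x'x'' - 4x x' = -8x x', not identically 0
(B) d/dt[x' + x] = x'' + x' = -2x + x', not identically 0
(C) d/dt[x x'] = (x')^2 + x x'' = (x')^2 - 2x^2, not identically 0
(D) d/dt[(x')^2 + 2x^2] = 2x'x'' + 4x x' = 2x'(-2x) + 4x x' = 0

Only (D) has zero time-derivative. So the energy-like quantity (x')^2 + 2x^2 is the first integral.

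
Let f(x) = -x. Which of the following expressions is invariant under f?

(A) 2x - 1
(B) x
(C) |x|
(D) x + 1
C

For f(x) = -x:
Applying f replaces x by -x. Since |-x| = |x|, the absolute value is unchanged by f, whereas x -> -x, 2x - 1 -> -2x - 1 and x + 1 -> -x + 1 all change.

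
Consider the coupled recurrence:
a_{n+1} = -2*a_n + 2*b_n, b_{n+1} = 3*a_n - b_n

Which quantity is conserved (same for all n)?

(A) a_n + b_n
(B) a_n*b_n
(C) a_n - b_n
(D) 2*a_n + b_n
A

Replace a_n by a_{n+1} = -2*a_n + 2*b_n and b_n by b_{n+1} = 3*a_n - b_n in each option and simplify:
(A) a_n + b_n  ->  (-2*a_n + 2*b_n) + (3*a_n - b_n) = a_n + b_n   [conserved]
(B) a_n*b_n  ->  (-2*a_n + 2*b_n)*(3*a_n - b_n) = -6*a_n^2 + 8*a_n*b_n - 2*b_n^2   [not conserved]
(C) a_n - b_n  ->  (-2*a_n + 2*b_n) - (3*a_n - b_n) = -5*a_n + 3*b_n   [not conserved]
(D) 2*a_n + b_n  ->  2*(-2*a_n + 2*b_n) + (3*a_n - b_n) = -a_n + 3*b_n   [not conserved]

Only (A) a_n + b_n returns to itself after one step, so it is the conserved quantity.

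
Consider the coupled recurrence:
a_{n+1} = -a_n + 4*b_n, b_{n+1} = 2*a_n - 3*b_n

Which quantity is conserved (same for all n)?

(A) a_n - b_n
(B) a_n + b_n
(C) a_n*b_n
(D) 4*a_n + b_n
B

Replace a_n by a_{n+1} = -a_n + 4*b_n and b_n by b_{n+1} = 2*a_n - 3*b_n in each option and simplify:
(A) a_n - b_n  ->  (-a_n + 4*b_n) - (2*a_n - 3*b_n) = -3*a_n + 7*b_n   [not conserved]
(B) a_n + b_n  ->  (-a_n + 4*b_n) + (2*a_n - 3*b_n) = a_n + b_n   [conserved]
(C) a_n*b_n  ->  (-a_n + 4*b_n)*(2*a_n - 3*b_n) = -2*a_n^2 + 11*a_n*b_n - 12*b_n^2   [not conserved]
(D) 4*a_n + b_n  ->  4*(-a_n + 4*b_n) + (2*a_n - 3*b_n) = -2*a_n + 13*b_n   [not conserved]

Only (B) a_n + b_n returns to itself after one step, so it is the conserved quantity.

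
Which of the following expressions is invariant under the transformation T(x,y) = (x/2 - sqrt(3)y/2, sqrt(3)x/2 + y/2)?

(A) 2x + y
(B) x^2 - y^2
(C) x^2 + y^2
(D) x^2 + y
C

An expression E(x,y) is invariant under T if E(T(x,y)) = E(x,y). Here T(x,y) = (x/2 - sqrt(3)y/2, sqrt(3)x/2 + y/2).
Substitute the transformed coordinates into each option and compare with the original:
(A) 2x + y  ->  2(x/2 - sqrt(3)y/2) + (sqrt(3)x/2 + y/2) = sqrt(3)x/2 + x - sqrt(3)y + y/2   [differs from 2x + y: not invariant]
(B) x^2 - y^2  ->  (x/2 - sqrt(3)y/2)^2 - (sqrt(3)x/2 + y/2)^2 = -x^2/2 - sqrt(3)xy + y^2/2   [differs from x^2 - y^2: not invariant]
(C) x^2 + y^2  ->  (x/2 - sqrt(3)y/2)^2 + (sqrt(3)x/2 + y/2)^2 = x^2 + y^2   [equals x^2 + y^2: invariant]
(D) x^2 + y  ->  (x/2 - sqrt(3)y/2)^2 + (sqrt(3)x/2 + y/2) = x^2/4 - sqrt(3)xy/2 + sqrt(3)x/2 + 3y^2/4 + y/2   [differs from x^2 + y: not invariant]

Only option (C), x^2 + y^2, is unchanged by the transformation.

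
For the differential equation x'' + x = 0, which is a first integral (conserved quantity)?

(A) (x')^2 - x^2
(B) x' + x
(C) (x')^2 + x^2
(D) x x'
C

A first integral I satisfies dI/dt = 0 along every solution. Differentiate each option and use the equation of motion:
(A) d/dt[(x')^2 - x^2] = 2x'x'' - 2x x' = -4x x', not identically 0
(B) d/dt[x' + x] = x'' + x' = -x + x', not identically 0
(C) d/dt[(x')^2 + x^2] = 2x'x'' + 2x x' = 2x'(-x) + 2x x' = 0
(D) d/dt[x x'] = (x')^2 + x x'' = (x')^2 - x^2, not identically 0

Only (C) has zero time-derivative. So the energy-like quantity (x')^2 + x^2 is the first integral.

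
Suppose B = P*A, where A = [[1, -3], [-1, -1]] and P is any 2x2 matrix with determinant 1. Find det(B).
-4

By the multiplicative property of determinants, det(B) = det(P*A) = det(P) * det(A) = det(A),
so the determinant is invariant under multiplication by any determinant-1 matrix; we just need det(A).

det(A) = (1)(-1) - (-3)(-1) = -1 - 3 = -4

Therefore det(B) = 1 * (-4) = -4.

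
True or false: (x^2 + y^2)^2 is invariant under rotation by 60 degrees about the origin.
True

Applying rotation by 60 degrees: x' = x*cos(60 degrees) - y*sin(60 degrees) = x/2 - sqrt(3)y/2, y' = x*sin(60 degrees) + y*cos(60 degrees) = sqrt(3)x/2 + y/2

Substituting into (x^2 + y^2)^2:
((x/2 - sqrt(3)y/2)^2 + (sqrt(3)x/2 + y/2)^2)^2
= x^4 + 2x^2y^2 + y^4 = (x^2 + y^2)^2

This equals the original expression (x^2 + y^2)^2, so it IS invariant.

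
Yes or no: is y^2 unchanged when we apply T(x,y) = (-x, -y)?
Yes

Substitute T(x,y) = (-x, -y) into the expression and compare with the original.

Original: y^2
After applying T: (-y)^2 = y^2

This is identical to the original y^2, so the expression is invariant.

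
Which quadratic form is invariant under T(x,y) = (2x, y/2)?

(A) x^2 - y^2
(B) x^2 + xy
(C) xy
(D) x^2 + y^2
C

T multiplies x by 2 and divides y by 2.
Substitute the transformed coordinates into each option and compare with the original:
(A) x^2 - y^2  ->  (2x)^2 - (y/2)^2 = 4x^2 - y^2/4   [differs from x^2 - y^2: not invariant]
(B) x^2 + xy  ->  (2x)^2 + (2x)(y/2) = 4x^2 + xy   [differs from x^2 + xy: not invariant]
(C) xy  ->  (2x)(y/2) = xy   [equals xy: invariant]
(D) x^2 + y^2  ->  (2x)^2 + (y/2)^2 = 4x^2 + y^2/4   [differs from x^2 + y^2: not invariant]

Only option (C), xy, is unchanged by the transformation.
The factors 2 and 1/2 cancel only in the pure product xy.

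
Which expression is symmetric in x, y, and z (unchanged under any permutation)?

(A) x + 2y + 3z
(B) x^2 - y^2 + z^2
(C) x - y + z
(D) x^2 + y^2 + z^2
D

A symmetric expression is unchanged when the variables are permuted; here the transformation to test is the swap (x, y) -> (y, x).
A symmetric expression must survive every permutation; the single swap x <-> y already eliminates the distractors, and the keyed expression is also unchanged by x <-> z and y <-> z (each variable enters it in exactly the same way).
Substitute the transformed coordinates into each option and compare with the original:
(A) x + 2y + 3z  ->  (y) + 2(x) + 3z = 2x + y + 3z   [differs from x + 2y + 3z: not invariant]
(B) x^2 - y^2 + z^2  ->  (y)^2 - (x)^2 + z^2 = -x^2 + y^2 + z^2   [differs from x^2 - y^2 + z^2: not invariant]
(C) x - y + z  ->  (y) - (x) + z = -x + y + z   [differs from x - y + z: not invariant]
(D) x^2 + y^2 + z^2  ->  (y)^2 + (x)^2 + z^2 = x^2 + y^2 + z^2   [equals x^2 + y^2 + z^2: invariant]

Only option (D), x^2 + y^2 + z^2, is unchanged by the transformation.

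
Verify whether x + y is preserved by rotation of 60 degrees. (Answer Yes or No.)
No

Applying rotation by 60 degrees: x' = x*cos(60 degrees) - y*sin(60 degrees) = x/2 - sqrt(3)y/2, y' = x*sin(60 degrees) + y*cos(60 degrees) = sqrt(3)x/2 + y/2

Substituting into x + y:
(x/2 - sqrt(3)y/2) + (sqrt(3)x/2 + y/2)
= x/2 + sqrt(3)x/2 - sqrt(3)y/2 + y/2

This differs from the original expression x + y, so it is NOT invariant.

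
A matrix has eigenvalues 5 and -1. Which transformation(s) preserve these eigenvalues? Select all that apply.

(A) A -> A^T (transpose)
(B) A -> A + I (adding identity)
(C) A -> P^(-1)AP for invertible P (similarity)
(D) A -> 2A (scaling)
A and C

Eigenvalues are preserved by:
1. Similarity transformations: A -> P^(-1)AP (same characteristic polynomial)
2. Transpose: A^T has the same eigenvalues as A

Eigenvalues are NOT preserved by:
- Adding identity: eigenvalues become 5+1, -1+1
- Scaling: eigenvalues become 10, -2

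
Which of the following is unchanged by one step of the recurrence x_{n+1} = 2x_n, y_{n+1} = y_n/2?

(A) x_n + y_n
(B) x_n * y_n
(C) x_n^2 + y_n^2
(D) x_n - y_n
B

For the recurrence x_{n+1} = 2x_n, y_{n+1} = y_n/2:

x_{n+1} * y_{n+1} = (2x_n) * (y_n/2) = x_n * y_n
The product is conserved.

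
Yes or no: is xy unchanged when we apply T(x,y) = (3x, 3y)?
No

Substitute T(x,y) = (3x, 3y) into the expression and compare with the original.

Original: xy
After applying T: (3x)(3y) = 9xy

This differs from the original xy (difference: 8xy), so the expression is NOT invariant.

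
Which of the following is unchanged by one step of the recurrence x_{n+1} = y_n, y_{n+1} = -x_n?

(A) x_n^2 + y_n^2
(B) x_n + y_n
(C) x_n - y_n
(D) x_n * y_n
A

For the recurrence x_{n+1} = y_n, y_{n+1} = -x_n:

x_{n+1}^2 + y_{n+1}^2 = y_n^2 + (-x_n)^2 = x_n^2 + y_n^2
The sum of squares is conserved (like energy in a harmonic oscillator).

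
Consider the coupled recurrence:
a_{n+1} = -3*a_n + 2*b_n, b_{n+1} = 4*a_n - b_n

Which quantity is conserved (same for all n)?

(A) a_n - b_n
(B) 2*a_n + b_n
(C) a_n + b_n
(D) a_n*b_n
C

Replace a_n by a_{n+1} = -3*a_n + 2*b_n and b_n by b_{n+1} = 4*a_n - b_n in each option and simplify:
(A) a_n - b_n  ->  (-3*a_n + 2*b_n) - (4*a_n - b_n) = -7*a_n + 3*b_n   [not conserved]
(B) 2*a_n + b_n  ->  2*(-3*a_n + 2*b_n) + (4*a_n - b_n) = -2*a_n + 3*b_n   [not conserved]
(C) a_n + b_n  ->  (-3*a_n + 2*b_n) + (4*a_n - b_n) = a_n + b_n   [conserved]
(D) a_n*b_n  ->  (-3*a_n + 2*b_n)*(4*a_n - b_n) = -12*a_n^2 + 11*a_n*b_n - 2*b_n^2   [not conserved]

Only (C) a_n + b_n returns to itself after one step, so it is the conserved quantity.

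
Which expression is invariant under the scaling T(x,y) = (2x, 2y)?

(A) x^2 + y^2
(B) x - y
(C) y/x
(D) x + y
C

Under the uniform scaling T(x,y) = (2x, 2y):
Substitute the transformed coordinates into each option and compare with the original:
(A) x^2 + y^2  ->  (2x)^2 + (2y)^2 = 4x^2 + 4y^2   [differs from x^2 + y^2: not invariant]
(B) x - y  ->  (2x) - (2y) = 2x - 2y   [differs from x - y: not invariant]
(C) y/x  ->  (2y)/(2x) = y/x   [equals y/x: invariant]
(D) x + y  ->  (2x) + (2y) = 2x + 2y   [differs from x + y: not invariant]

Only option (C), y/x, is unchanged by the transformation.
The common factor 2 cancels in a ratio of coordinates, while sums, products and sums of squares pick up factors of 2 or 4.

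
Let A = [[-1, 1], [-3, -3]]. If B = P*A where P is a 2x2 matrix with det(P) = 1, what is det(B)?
6

By the multiplicative property of determinants, det(B) = det(P*A) = det(P) * det(A) = det(A),
so the determinant is invariant under multiplication by any determinant-1 matrix; we just need det(A).

det(A) = (-1)(-3) - (1)(-3) = 3 - (-3) = 6

Therefore det(B) = 1 * 6 = 6.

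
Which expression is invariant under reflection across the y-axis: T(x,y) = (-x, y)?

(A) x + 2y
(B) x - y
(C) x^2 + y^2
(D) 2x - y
C

The map is reflection across the y-axis: T(x,y) = (-x, y).
Substitute the transformed coordinates into each option and compare with the original:
(A) x + 2y  ->  (-x) + 2(y) = -x + 2y   [differs from x + 2y: not invariant]
(B) x - y  ->  (-x) - (y) = -x - y   [differs from x - y: not invariant]
(C) x^2 + y^2  ->  (-x)^2 + (y)^2 = x^2 + y^2   [equals x^2 + y^2: invariant]
(D) 2x - y  ->  2(-x) - (y) = -2x - y   [differs from 2x - y: not invariant]

Only option (C), x^2 + y^2, is unchanged by the transformation.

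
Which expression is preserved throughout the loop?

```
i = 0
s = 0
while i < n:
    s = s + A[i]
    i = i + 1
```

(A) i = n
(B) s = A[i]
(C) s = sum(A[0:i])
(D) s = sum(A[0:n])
C

A loop invariant must hold before the first iteration and be re-established by every execution of the body.

(C) s = sum(A[0:i]): Initially i = 0 and s = 0 = sum of the empty slice A[0:0]. If s = sum(A[0:i]) holds at the top of an iteration, the body sets s to sum(A[0:i]) + A[i] = sum(A[0:i+1]) and then i to i+1, so s = sum(A[0:i]) holds again. At exit i = n, giving s = sum(A[0:n]).

The other options fail:
(A) i = n: false initially (i = 0); it is the exit condition, not an invariant.
(B) s = A[i]: after the first iteration s = A[0] but i = 1, so s = A[i] compares s with the wrong element (and fails in general).
(D) s = sum(A[0:n]): false before the loop (s = 0, not the full sum) -- it only becomes true at exit.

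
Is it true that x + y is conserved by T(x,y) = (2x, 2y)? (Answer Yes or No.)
No

Substitute T(x,y) = (2x, 2y) into the expression and compare with the original.

Original: x + y
After applying T: (2x) + (2y) = 2x + 2y

This differs from the original x + y (difference: x + y), so the expression is NOT invariant.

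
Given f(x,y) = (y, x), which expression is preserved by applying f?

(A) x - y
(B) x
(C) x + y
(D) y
C

For f(x,y) = (y, x):
After applying f: x' = y, y' = x. So x' + y' = y + x = x + y.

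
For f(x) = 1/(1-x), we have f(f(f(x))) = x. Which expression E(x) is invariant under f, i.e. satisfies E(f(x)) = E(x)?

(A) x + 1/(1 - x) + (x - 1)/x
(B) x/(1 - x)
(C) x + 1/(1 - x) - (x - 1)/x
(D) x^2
A

Replace x by f(x) = 1/(1 - x) in each option and simplify. As a quick numerical cross-check, also compare E(3) with E(f(3)) = E(-1/2).

(A) x + 1/(1 - x) + (x - 1)/x  ->  (1/(1 - x)) + 1/(1 - (1/(1 - x))) + ((1/(1 - x)) - 1)/(1/(1 - x)), which simplifies back to x + 1/(1 - x) + (x - 1)/x; check: E(3) = 19/6, E(-1/2) = 19/6.   [invariant]
(B) x/(1 - x)  ->  (1/(1 - x))/(1 - (1/(1 - x))) = -1/x; check: E(3) = -3/2 but E(-1/2) = -1/3.   [not invariant]
(C) x + 1/(1 - x) - (x - 1)/x  ->  (1/(1 - x)) + 1/(1 - (1/(1 - x))) - ((1/(1 - x)) - 1)/(1/(1 - x)) = (x^2(1 - x) - x + (x - 1)^2)/(x(x - 1)); check: E(3) = 11/6 but E(-1/2) = -17/6.   [not invariant]
(D) x^2  ->  (1/(1 - x))^2 = (x - 1)^(-2); check: E(3) = 9 but E(-1/2) = 1/4.   [not invariant]

Only (A) is unchanged. Indeed f(f(x)) = 1/(1 - 1/(1-x)) = (1-x)/(-x) = (x-1)/x, so E(x) = x + f(x) + f(f(x)) is the sum over the whole 3-cycle; applying f just permutes the three terms cyclically (x -> f(x) -> f(f(x)) -> x), leaving the sum unchanged.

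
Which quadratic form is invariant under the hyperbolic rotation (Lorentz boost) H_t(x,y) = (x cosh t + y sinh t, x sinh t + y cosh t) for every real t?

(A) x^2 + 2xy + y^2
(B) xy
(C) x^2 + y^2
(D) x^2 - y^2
D

Write x' = x cosh t + y sinh t, y' = x sinh t + y cosh t and substitute into each option:
(A) x^2 + 2xy + y^2: (x' + y')^2 with x' + y' = (x + y)(cosh t + sinh t) = (x + y)e^t, so it becomes (x + y)^2 e^(2t)   [not invariant for t != 0]
(B) xy: (x cosh t + y sinh t)(x sinh t + y cosh t) = xy(cosh^2 t + sinh^2 t) + (x^2 + y^2) sinh t cosh t = xy cosh 2t + (x^2 + y^2)(sinh 2t)/2   [not invariant for t != 0]
(C) x^2 + y^2: (x cosh t + y sinh t)^2 + (x sinh t + y cosh t)^2 = (x^2 + y^2)(cosh^2 t + sinh^2 t) + 4xy sinh t cosh t = (x^2 + y^2) cosh 2t + 2xy sinh 2t   [not invariant for t != 0]
(D) x^2 - y^2: (x cosh t + y sinh t)^2 - (x sinh t + y cosh t)^2 = x^2(cosh^2 t - sinh^2 t) + 2xy(cosh t sinh t - sinh t cosh t) + y^2(sinh^2 t - cosh^2 t) = x^2 - y^2   [invariant, using cosh^2 t - sinh^2 t = 1]

Only (D) x^2 - y^2 is unchanged; it is the Minkowski form preserved by Lorentz boosts, just as x^2 + y^2 is preserved by ordinary rotations.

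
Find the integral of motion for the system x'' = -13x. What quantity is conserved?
E = (x')^2 + 13x^2

Multiply the equation by x':
x' * x'' = -13x * x'
The left side is d/dt[(x')^2/2] and the right side is d/dt[-13x^2/2], so
d/dt[(x')^2/2 + 13x^2/2] = 0, i.e. (x')^2/2 + 13x^2/2 = constant.
Multiplying by 2, the integral of motion is E = (x')^2 + 13x^2.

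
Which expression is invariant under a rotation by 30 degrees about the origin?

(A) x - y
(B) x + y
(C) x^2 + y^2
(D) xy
C

A rotation by 30 degrees sends (x, y) to (sqrt(3)x/2 - y/2, x/2 + sqrt(3)y/2).
Substitute the transformed coordinates into each option and compare with the original:
(A) x - y  ->  (sqrt(3)x/2 - y/2) - (x/2 + sqrt(3)y/2) = -x/2 + sqrt(3)x/2 - sqrt(3)y/2 - y/2   [differs from x - y: not invariant]
(B) x + y  ->  (sqrt(3)x/2 - y/2) + (x/2 + sqrt(3)y/2) = x/2 + sqrt(3)x/2 - y/2 + sqrt(3)y/2   [differs from x + y: not invariant]
(C) x^2 + y^2  ->  (sqrt(3)x/2 - y/2)^2 + (x/2 + sqrt(3)y/2)^2 = x^2 + y^2   [equals x^2 + y^2: invariant]
(D) xy  ->  (sqrt(3)x/2 - y/2)(x/2 + sqrt(3)y/2) = sqrt(3)x^2/4 + xy/2 - sqrt(3)y^2/4   [differs from xy: not invariant]

Only option (C), x^2 + y^2, is unchanged by the transformation.
Geometrically, x^2 + y^2 is the squared distance from the origin, which every rotation about the origin preserves.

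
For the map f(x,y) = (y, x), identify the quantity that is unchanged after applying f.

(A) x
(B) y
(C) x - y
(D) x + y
D

For f(x,y) = (y, x):
After applying f: x' = y, y' = x. So x' + y' = y + x = x + y.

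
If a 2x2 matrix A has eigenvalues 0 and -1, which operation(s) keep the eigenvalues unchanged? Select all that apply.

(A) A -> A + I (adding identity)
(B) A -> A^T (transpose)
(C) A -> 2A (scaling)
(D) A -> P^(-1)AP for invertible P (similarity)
B and D

Eigenvalues are preserved by:
1. Similarity transformations: A -> P^(-1)AP (same characteristic polynomial)
2. Transpose: A^T has the same eigenvalues as A

Eigenvalues are NOT preserved by:
- Adding identity: eigenvalues become 0+1, -1+1
- Scaling: eigenvalues become 0, -2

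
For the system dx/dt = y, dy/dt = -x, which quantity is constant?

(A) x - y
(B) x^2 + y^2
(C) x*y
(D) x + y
B

A first integral I satisfies dI/dt = 0 along every solution. Differentiate each option and use the equation of motion:
(A) d/dt[x - y] = y - (-x) = x + y, not identically 0
(B) d/dt[x^2 + y^2] = 2x*dx/dt + 2y*dy/dt = 2x*y + 2y*(-x) = 0
(C) d/dt[x*y] = (dx/dt)y + x(dy/dt) = y^2 - x^2, not identically 0
(D) d/dt[x + y] = y + (-x) = y - x, not identically 0

Only (B) has zero time-derivative. So x^2 + y^2 (the squared radius; trajectories are circles) is the conserved quantity.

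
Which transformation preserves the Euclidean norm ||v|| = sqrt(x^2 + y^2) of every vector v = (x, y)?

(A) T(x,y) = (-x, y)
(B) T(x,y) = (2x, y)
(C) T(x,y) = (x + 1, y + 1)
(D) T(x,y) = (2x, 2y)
A

A transformation preserves a norm if ||T(v)|| = ||v|| for every v; a single vector where the norm changes rules an option out.

(A) T(x,y) = (-x, y): preserves the norm -- it is an orthogonal map (a rotation/reflection), and (-x)^2 + (y)^2 simplifies to x^2 + y^2.
(B) T(x,y) = (2x, y): v = (1, 0) has norm sqrt((1)^2 + (0)^2) = 1, but T(v) = (2, 0) has norm 2 -- not preserved.
(C) T(x,y) = (x + 1, y + 1): v = (1, 0) has norm sqrt((1)^2 + (0)^2) = 1, but T(v) = (2, 1) has norm sqrt(5) -- not preserved.
(D) T(x,y) = (2x, 2y): v = (1, 0) has norm sqrt((1)^2 + (0)^2) = 1, but T(v) = (2, 0) has norm 2 -- not preserved.

Therefore the answer is (A).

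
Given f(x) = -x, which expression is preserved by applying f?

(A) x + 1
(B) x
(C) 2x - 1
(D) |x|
D

For f(x) = -x:
Applying f replaces x by -x. Since |-x| = |x|, the absolute value is unchanged by f, whereas x -> -x, 2x - 1 -> -2x - 1 and x + 1 -> -x + 1 all change.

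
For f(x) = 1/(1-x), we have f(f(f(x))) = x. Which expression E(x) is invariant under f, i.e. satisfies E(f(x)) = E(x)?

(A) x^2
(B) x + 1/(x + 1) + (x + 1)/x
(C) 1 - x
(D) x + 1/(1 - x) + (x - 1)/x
D

Replace x by f(x) = 1/(1 - x) in each option and simplify. As a quick numerical cross-check, also compare E(3) with E(f(3)) = E(-1/2).

(A) x^2  ->  (1/(1 - x))^2 = (x - 1)^(-2); check: E(3) = 9 but E(-1/2) = 1/4.   [not invariant]
(B) x + 1/(x + 1) + (x + 1)/x  ->  (1/(1 - x)) + 1/((1/(1 - x)) + 1) + ((1/(1 - x)) + 1)/(1/(1 - x)) = (-x^3 + 6x^2 - 11x + 7)/(x^2 - 3x + 2); check: E(3) = 55/12 but E(-1/2) = 1/2.   [not invariant]
(C) 1 - x  ->  1 - (1/(1 - x)) = x/(x - 1); check: E(3) = -2 but E(-1/2) = 3/2.   [not invariant]
(D) x + 1/(1 - x) + (x - 1)/x  ->  (1/(1 - x)) + 1/(1 - (1/(1 - x))) + ((1/(1 - x)) - 1)/(1/(1 - x)), which simplifies back to x + 1/(1 - x) + (x - 1)/x; check: E(3) = 19/6, E(-1/2) = 19/6.   [invariant]

Only (D) is unchanged. Indeed f(f(x)) = 1/(1 - 1/(1-x)) = (1-x)/(-x) = (x-1)/x, so E(x) = x + f(x) + f(f(x)) is the sum over the whole 3-cycle; applying f just permutes the three terms cyclically (x -> f(x) -> f(f(x)) -> x), leaving the sum unchanged.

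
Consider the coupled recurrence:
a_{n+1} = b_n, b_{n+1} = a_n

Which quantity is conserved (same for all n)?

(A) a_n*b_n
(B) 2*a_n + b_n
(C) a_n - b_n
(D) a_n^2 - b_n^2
A

Replace a_n by a_{n+1} = b_n and b_n by b_{n+1} = a_n in each option and simplify:
(A) a_n*b_n  ->  (b_n)*(a_n) = a_n*b_n   [conserved]
(B) 2*a_n + b_n  ->  2*(b_n) + (a_n) = a_n + 2*b_n   [not conserved]
(C) a_n - b_n  ->  (b_n) - (a_n) = -a_n + b_n   [not conserved]
(D) a_n^2 - b_n^2  ->  (b_n)^2 - (a_n)^2 = -a_n^2 + b_n^2   [not conserved]

Only (A) a_n*b_n returns to itself after one step, so it is the conserved quantity.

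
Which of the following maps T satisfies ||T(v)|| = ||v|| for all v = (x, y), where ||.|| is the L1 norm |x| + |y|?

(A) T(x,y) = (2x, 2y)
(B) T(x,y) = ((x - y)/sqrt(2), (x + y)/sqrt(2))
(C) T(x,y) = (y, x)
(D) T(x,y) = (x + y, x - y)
C

A transformation preserves a norm if ||T(v)|| = ||v|| for every v; a single vector where the norm changes rules an option out.

(A) T(x,y) = (2x, 2y): v = (1, 0) has norm |1| + |0| = 1, but T(v) = (2, 0) has norm 2 -- not preserved.
(B) T(x,y) = ((x - y)/sqrt(2), (x + y)/sqrt(2)): v = (1, 0) has norm |1| + |0| = 1, but T(v) = (sqrt(2)/2, sqrt(2)/2) has norm sqrt(2) -- not preserved.
(C) T(x,y) = (y, x): preserves the norm -- it only permutes the coordinates and/or flips signs, which leaves |x| + |y| unchanged.
(D) T(x,y) = (x + y, x - y): v = (1, 0) has norm |1| + |0| = 1, but T(v) = (1, 1) has norm 2 -- not preserved.

Therefore the answer is (C).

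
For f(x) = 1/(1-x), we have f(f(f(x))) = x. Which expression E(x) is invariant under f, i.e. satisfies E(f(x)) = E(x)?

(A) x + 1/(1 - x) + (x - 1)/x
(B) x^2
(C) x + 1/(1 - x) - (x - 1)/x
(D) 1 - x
A

Replace x by f(x) = 1/(1 - x) in each option and simplify. As a quick numerical cross-check, also compare E(4) with E(f(4)) = E(-1/3).

(A) x + 1/(1 - x) + (x - 1)/x  ->  (1/(1 - x)) + 1/(1 - (1/(1 - x))) + ((1/(1 - x)) - 1)/(1/(1 - x)), which simplifies back to x + 1/(1 - x) + (x - 1)/x; check: E(4) = 53/12, E(-1/3) = 53/12.   [invariant]
(B) x^2  ->  (1/(1 - x))^2 = (x - 1)^(-2); check: E(4) = 16 but E(-1/3) = 1/9.   [not invariant]
(C) x + 1/(1 - x) - (x - 1)/x  ->  (1/(1 - x)) + 1/(1 - (1/(1 - x))) - ((1/(1 - x)) - 1)/(1/(1 - x)) = (x^2(1 - x) - x + (x - 1)^2)/(x(x - 1)); check: E(4) = 35/12 but E(-1/3) = -43/12.   [not invariant]
(D) 1 - x  ->  1 - (1/(1 - x)) = x/(x - 1); check: E(4) = -3 but E(-1/3) = 4/3.   [not invariant]

Only (A) is unchanged. Indeed f(f(x)) = 1/(1 - 1/(1-x)) = (1-x)/(-x) = (x-1)/x, so E(x) = x + f(x) + f(f(x)) is the sum over the whole 3-cycle; applying f just permutes the three terms cyclically (x -> f(x) -> f(f(x)) -> x), leaving the sum unchanged.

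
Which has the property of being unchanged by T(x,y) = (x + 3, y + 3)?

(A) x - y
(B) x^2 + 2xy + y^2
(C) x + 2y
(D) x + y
A

An expression E(x,y) is invariant under T if E(T(x,y)) = E(x,y). Here T(x,y) = (x + 3, y + 3).
Substitute the transformed coordinates into each option and compare with the original:
(A) x - y  ->  (x + 3) - (y + 3) = x - y   [equals x - y: invariant]
(B) x^2 + 2xy + y^2  ->  (x + 3)^2 + 2(x + 3)(y + 3) + (y + 3)^2 = x^2 + 2xy + 12x + y^2 + 12y + 36   [differs from x^2 + 2xy + y^2: not invariant]
(C) x + 2y  ->  (x + 3) + 2(y + 3) = x + 2y + 9   [differs from x + 2y: not invariant]
(D) x + y  ->  (x + 3) + (y + 3) = x + y + 6   [differs from x + y: not invariant]

Only option (A), x - y, is unchanged by the transformation.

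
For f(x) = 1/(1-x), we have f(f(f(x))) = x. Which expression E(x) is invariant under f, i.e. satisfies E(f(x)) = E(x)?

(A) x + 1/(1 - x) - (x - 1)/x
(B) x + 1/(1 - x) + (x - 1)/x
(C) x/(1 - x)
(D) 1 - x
B

Replace x by f(x) = 1/(1 - x) in each option and simplify. As a quick numerical cross-check, also compare E(5) with E(f(5)) = E(-1/4).

(A) x + 1/(1 - x) - (x - 1)/x  ->  (1/(1 - x)) + 1/(1 - (1/(1 - x))) - ((1/(1 - x)) - 1)/(1/(1 - x)) = (x^2(1 - x) - x + (x - 1)^2)/(x(x - 1)); check: E(5) = 79/20 but E(-1/4) = -89/20.   [not invariant]
(B) x + 1/(1 - x) + (x - 1)/x  ->  (1/(1 - x)) + 1/(1 - (1/(1 - x))) + ((1/(1 - x)) - 1)/(1/(1 - x)), which simplifies back to x + 1/(1 - x) + (x - 1)/x; check: E(5) = 111/20, E(-1/4) = 111/20.   [invariant]
(C) x/(1 - x)  ->  (1/(1 - x))/(1 - (1/(1 - x))) = -1/x; check: E(5) = -5/4 but E(-1/4) = -1/5.   [not invariant]
(D) 1 - x  ->  1 - (1/(1 - x)) = x/(x - 1); check: E(5) = -4 but E(-1/4) = 5/4.   [not invariant]

Only (B) is unchanged. Indeed f(f(x)) = 1/(1 - 1/(1-x)) = (1-x)/(-x) = (x-1)/x, so E(x) = x + f(x) + f(f(x)) is the sum over the whole 3-cycle; applying f just permutes the three terms cyclically (x -> f(x) -> f(f(x)) -> x), leaving the sum unchanged.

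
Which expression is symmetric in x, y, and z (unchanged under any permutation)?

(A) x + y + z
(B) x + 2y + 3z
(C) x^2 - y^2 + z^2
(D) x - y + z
A

A symmetric expression is unchanged when the variables are permuted; here the transformation to test is the swap (x, y) -> (y, x).
A symmetric expression must survive every permutation; the single swap x <-> y already eliminates the distractors, and the keyed expression is also unchanged by x <-> z and y <-> z (each variable enters it in exactly the same way).
Substitute the transformed coordinates into each option and compare with the original:
(A) x + y + z  ->  (y) + (x) + z = x + y + z   [equals x + y + z: invariant]
(B) x + 2y + 3z  ->  (y) + 2(x) + 3z = 2x + y + 3z   [differs from x + 2y + 3z: not invariant]
(C) x^2 - y^2 + z^2  ->  (y)^2 - (x)^2 + z^2 = -x^2 + y^2 + z^2   [differs from x^2 - y^2 + z^2: not invariant]
(D) x - y + z  ->  (y) - (x) + z = -x + y + z   [differs from x - y + z: not invariant]

Only option (A), x + y + z, is unchanged by the transformation.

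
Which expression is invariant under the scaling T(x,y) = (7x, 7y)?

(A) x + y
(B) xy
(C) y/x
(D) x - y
C

Under the uniform scaling T(x,y) = (7x, 7y):
Substitute the transformed coordinates into each option and compare with the original:
(A) x + y  ->  (7x) + (7y) = 7x + 7y   [differs from x + y: not invariant]
(B) xy  ->  (7x)(7y) = 49xy   [differs from xy: not invariant]
(C) y/x  ->  (7y)/(7x) = y/x   [equals y/x: invariant]
(D) x - y  ->  (7x) - (7y) = 7x - 7y   [differs from x - y: not invariant]

Only option (C), y/x, is unchanged by the transformation.
The common factor 7 cancels in a ratio of coordinates, while sums, products and sums of squares pick up factors of 7 or 49.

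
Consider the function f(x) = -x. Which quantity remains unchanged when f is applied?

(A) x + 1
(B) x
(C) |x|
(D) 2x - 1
C

For f(x) = -x:
Applying f replaces x by -x. Since |-x| = |x|, the absolute value is unchanged by f, whereas x -> -x, 2x - 1 -> -2x - 1 and x + 1 -> -x + 1 all change.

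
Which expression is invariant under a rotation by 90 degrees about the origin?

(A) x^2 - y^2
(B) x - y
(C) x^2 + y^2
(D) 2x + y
C

A rotation by 90 degrees sends (x, y) to (-y, x).
Substitute the transformed coordinates into each option and compare with the original:
(A) x^2 - y^2  ->  (-y)^2 - (x)^2 = -x^2 + y^2   [differs from x^2 - y^2: not invariant]
(B) x - y  ->  (-y) - (x) = -x - y   [differs from x - y: not invariant]
(C) x^2 + y^2  ->  (-y)^2 + (x)^2 = x^2 + y^2   [equals x^2 + y^2: invariant]
(D) 2x + y  ->  2(-y) + (x) = x - 2y   [differs from 2x + y: not invariant]

Only option (C), x^2 + y^2, is unchanged by the transformation.
Geometrically, x^2 + y^2 is the squared distance from the origin, which every rotation about the origin preserves.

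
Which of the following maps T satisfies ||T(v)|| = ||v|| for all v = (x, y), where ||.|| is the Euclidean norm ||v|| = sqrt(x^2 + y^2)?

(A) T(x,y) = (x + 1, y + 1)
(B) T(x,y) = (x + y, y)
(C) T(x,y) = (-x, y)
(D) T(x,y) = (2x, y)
C

A transformation preserves a norm if ||T(v)|| = ||v|| for every v; a single vector where the norm changes rules an option out.

(A) T(x,y) = (x + 1, y + 1): v = (1, 0) has norm sqrt((1)^2 + (0)^2) = 1, but T(v) = (2, 1) has norm sqrt(5) -- not preserved.
(B) T(x,y) = (x + y, y): v = (0, 1) has norm sqrt((0)^2 + (1)^2) = 1, but T(v) = (1, 1) has norm sqrt(2) -- not preserved.
(C) T(x,y) = (-x, y): preserves the norm -- it is an orthogonal map (a rotation/reflection), and (-x)^2 + (y)^2 simplifies to x^2 + y^2.
(D) T(x,y) = (2x, y): v = (1, 0) has norm sqrt((1)^2 + (0)^2) = 1, but T(v) = (2, 0) has norm 2 -- not preserved.

Therefore the answer is (C).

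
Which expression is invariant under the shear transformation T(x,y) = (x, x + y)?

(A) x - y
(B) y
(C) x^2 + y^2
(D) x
D

Under the shear T(x,y) = (x, x + y):
Substitute the transformed coordinates into each option and compare with the original:
(A) x - y  ->  (x) - (x + y) = -y   [differs from x - y: not invariant]
(B) y  ->  (x + y) = x + y   [differs from y: not invariant]
(C) x^2 + y^2  ->  (x)^2 + (x + y)^2 = 2x^2 + 2xy + y^2   [differs from x^2 + y^2: not invariant]
(D) x  ->  (x) = x   [equals x: invariant]

Only option (D), x, is unchanged by the transformation.
A vertical shear moves points parallel to the y-axis, so the x-coordinate (and any function of x alone) is unchanged.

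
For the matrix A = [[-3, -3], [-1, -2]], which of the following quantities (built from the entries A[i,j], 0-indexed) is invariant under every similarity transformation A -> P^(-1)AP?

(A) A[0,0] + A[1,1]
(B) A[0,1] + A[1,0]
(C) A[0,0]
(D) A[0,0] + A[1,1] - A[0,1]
A

A[0,0] + A[1,1] is the trace of A. By the cyclic property of the trace, tr(P^(-1)AP) = tr(APP^(-1)) = tr(A), so it is the same for every matrix similar to A.

The other combinations are not similarity invariants. For example, take P = [[1, 1], [1, 2]] (det P = 1), so P^(-1) = [[2, -1], [-1, 1]] and
B = P^(-1)AP = [[-9, -13], [3, 4]].
Evaluating each option on A and on B:
(A) A[0,0] + A[1,1]: -5 for A, -5 for B -> unchanged
(B) A[0,1] + A[1,0]: -4 for A, -10 for B -> changes
(C) A[0,0]: -3 for A, -9 for B -> changes
(D) A[0,0] + A[1,1] - A[0,1]: -2 for A, 8 for B -> changes

Only (A) A[0,0] + A[1,1] = -5 survives (and it does so for every P, not just this one), so it is the invariant.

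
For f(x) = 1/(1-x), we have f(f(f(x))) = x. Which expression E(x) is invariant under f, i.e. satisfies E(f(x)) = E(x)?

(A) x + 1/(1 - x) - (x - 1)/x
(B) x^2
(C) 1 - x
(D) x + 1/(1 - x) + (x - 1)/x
D

Replace x by f(x) = 1/(1 - x) in each option and simplify. As a quick numerical cross-check, also compare E(5) with E(f(5)) = E(-1/4).

(A) x + 1/(1 - x) - (x - 1)/x  ->  (1/(1 - x)) + 1/(1 - (1/(1 - x))) - ((1/(1 - x)) - 1)/(1/(1 - x)) = (x^2(1 - x) - x + (x - 1)^2)/(x(x - 1)); check: E(5) = 79/20 but E(-1/4) = -89/20.   [not invariant]
(B) x^2  ->  (1/(1 - x))^2 = (x - 1)^(-2); check: E(5) = 25 but E(-1/4) = 1/16.   [not invariant]
(C) 1 - x  ->  1 - (1/(1 - x)) = x/(x - 1); check: E(5) = -4 but E(-1/4) = 5/4.   [not invariant]
(D) x + 1/(1 - x) + (x - 1)/x  ->  (1/(1 - x)) + 1/(1 - (1/(1 - x))) + ((1/(1 - x)) - 1)/(1/(1 - x)), which simplifies back to x + 1/(1 - x) + (x - 1)/x; check: E(5) = 111/20, E(-1/4) = 111/20.   [invariant]

Only (D) is unchanged. Indeed f(f(x)) = 1/(1 - 1/(1-x)) = (1-x)/(-x) = (x-1)/x, so E(x) = x + f(x) + f(f(x)) is the sum over the whole 3-cycle; applying f just permutes the three terms cyclically (x -> f(x) -> f(f(x)) -> x), leaving the sum unchanged.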